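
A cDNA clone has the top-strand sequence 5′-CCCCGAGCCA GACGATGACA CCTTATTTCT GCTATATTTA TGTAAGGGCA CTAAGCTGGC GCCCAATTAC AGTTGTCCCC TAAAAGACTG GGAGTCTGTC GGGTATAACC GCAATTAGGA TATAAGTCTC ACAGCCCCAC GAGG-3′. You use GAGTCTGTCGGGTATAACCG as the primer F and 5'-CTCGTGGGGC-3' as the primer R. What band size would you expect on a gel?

The forward primer matches the template at positions 92–111.
Taking the reverse complement of CTCGTGGGGC gives GCCCCACGAG, found at positions 134–143 on the template; the primer anneals here to the top strand with its 3' end pointing upstream.
The product runs from position 92 to position 143, so its length is 143 − 92 + 1 = 52 bp.

52 bp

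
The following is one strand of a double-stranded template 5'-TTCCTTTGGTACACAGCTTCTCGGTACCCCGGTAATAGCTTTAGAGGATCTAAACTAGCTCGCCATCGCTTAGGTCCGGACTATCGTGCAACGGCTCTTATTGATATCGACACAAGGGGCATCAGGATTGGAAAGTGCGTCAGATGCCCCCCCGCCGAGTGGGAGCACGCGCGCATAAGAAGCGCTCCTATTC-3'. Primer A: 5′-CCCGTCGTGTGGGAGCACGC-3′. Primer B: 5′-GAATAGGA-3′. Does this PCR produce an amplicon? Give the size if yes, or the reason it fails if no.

No product — primer A has no binding site in the template.

Primer A (CCCGTCGTGTGGGAGCACGC) does not match the top strand, and its reverse complement GCGTGCTCCCACACGACGGG does not match either.
With no annealing site for primer A, no amplification occurs.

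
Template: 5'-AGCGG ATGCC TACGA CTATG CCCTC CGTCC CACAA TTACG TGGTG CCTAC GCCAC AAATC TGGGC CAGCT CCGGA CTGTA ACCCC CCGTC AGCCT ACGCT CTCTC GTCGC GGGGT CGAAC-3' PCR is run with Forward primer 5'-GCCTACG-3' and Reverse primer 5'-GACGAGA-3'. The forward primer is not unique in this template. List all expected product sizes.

101 bp, 64 bp, 17 bp

The forward primer GCCTACG matches the top strand at positions 8–14, 45–51, 92–98.
The reverse primer's reverse complement is TCTCGTC, matching at positions 102–108.
Each forward site pairs with the reverse site to give a product ending at position 108: sizes 101, 64, 17 bp.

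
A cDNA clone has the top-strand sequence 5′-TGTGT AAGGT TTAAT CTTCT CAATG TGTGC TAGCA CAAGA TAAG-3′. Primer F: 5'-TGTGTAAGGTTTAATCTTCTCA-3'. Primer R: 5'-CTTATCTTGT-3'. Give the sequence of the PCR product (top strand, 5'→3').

5'-TGTGTAAGGTTTAATCTTCTCAATGTGTGCTAGCACAAGATAAG-3'

Scanning the template, TGTGTAAGGTTTAATCTTCTCA occurs at positions 1–22; this primer anneals to the bottom strand there with its 3' end pointing downstream.
Taking the reverse complement of CTTATCTTGT gives ACAAGATAAG, found at positions 35–44 on the template; the primer anneals here to the top strand with its 3' end pointing upstream.
The product is the template from position 1 through 44 (44 bp).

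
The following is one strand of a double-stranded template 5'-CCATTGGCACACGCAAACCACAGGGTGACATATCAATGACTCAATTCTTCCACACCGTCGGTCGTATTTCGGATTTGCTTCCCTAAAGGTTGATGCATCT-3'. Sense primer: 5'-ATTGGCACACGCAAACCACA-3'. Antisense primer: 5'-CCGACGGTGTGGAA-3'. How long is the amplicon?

59 bp

The forward primer matches the template at positions 3–22.
The reverse primer's reverse complement is TTCCACACCGTCGG, which matches the template at positions 48–61.
Product length = (reverse-primer end) − (forward-primer start) + 1 = 61 − 3 + 1 = 59 bp.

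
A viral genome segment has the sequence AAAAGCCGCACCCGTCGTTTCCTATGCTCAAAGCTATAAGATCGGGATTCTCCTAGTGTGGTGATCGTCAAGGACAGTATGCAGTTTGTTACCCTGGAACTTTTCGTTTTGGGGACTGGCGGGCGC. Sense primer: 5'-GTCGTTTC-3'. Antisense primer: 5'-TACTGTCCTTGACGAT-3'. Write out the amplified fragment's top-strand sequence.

The forward primer matches the template at positions 14–21.
The reverse primer's reverse complement is ATCGTCAAGGACAGTA, which matches the template at positions 64–79.
The product is the template from position 14 through 79 (66 bp).

5'-GTCGTTTCCTATGCTCAAAGCTATAAGATCGGGATTCTCCTAGTGTGGTGATCGTCAAGGACAGTA-3'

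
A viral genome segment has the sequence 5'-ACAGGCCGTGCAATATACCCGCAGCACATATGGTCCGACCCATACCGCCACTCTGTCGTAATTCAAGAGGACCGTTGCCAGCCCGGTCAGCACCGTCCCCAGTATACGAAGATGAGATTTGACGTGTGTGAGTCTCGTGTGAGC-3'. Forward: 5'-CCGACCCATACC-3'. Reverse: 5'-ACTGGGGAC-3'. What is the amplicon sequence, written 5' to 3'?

5'-CCGACCCATACCGCCACTCTGTCGTAATTCAAGAGGACCGTTGCCAGCCCGGTCAGCACCGTCCCCAGT-3'

Scanning the template, CCGACCCATACC occurs at positions 35–46; this primer anneals to the bottom strand there with its 3' end pointing downstream.
The reverse primer's reverse complement is GTCCCCAGT, which matches the template at positions 95–103.
The product is the template from position 35 through 103 (69 bp).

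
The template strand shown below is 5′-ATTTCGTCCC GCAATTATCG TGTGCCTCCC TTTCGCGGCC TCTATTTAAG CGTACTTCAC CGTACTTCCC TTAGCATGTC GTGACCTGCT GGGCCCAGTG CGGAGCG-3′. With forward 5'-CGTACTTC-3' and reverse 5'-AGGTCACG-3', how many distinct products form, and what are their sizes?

The forward primer CGTACTTC matches the top strand at positions 51–58, 61–68.
The reverse primer's reverse complement is CGTGACCT, matching at positions 80–87.
Each forward site pairs with the reverse site to give a product ending at position 87: sizes 37, 27 bp.

Two products: 37 bp, 27 bp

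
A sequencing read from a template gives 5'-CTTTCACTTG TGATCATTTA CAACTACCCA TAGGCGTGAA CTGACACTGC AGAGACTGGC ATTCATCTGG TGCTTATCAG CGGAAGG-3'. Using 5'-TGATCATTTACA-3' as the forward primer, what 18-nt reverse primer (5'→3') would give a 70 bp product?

The forward primer binds at positions 11–22, so a 70 bp product ends at position 11 + 70 − 1 = 80.
The reverse primer anneals to the top strand over positions 63–80, i.e. to TCATCTGGTGCTTATCAG.
Its sequence written 5'→3' is the reverse complement: CTGATAAGCACCAGATGA.

5'-CTGATAAGCACCAGATGA-3'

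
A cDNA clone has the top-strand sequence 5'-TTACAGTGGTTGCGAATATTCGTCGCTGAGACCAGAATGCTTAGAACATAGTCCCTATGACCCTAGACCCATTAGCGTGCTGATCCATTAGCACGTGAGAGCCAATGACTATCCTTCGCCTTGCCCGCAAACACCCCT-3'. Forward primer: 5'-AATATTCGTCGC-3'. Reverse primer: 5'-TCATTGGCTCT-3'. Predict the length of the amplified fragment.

94 bp

Forward primer AATATTCGTCGC is found on the top strand at positions 15–26.
Reverse complement of the reverse primer: AGAGCCAATGA. This occurs on the top strand at positions 98–108.
Product length = (reverse-primer end) − (forward-primer start) + 1 = 108 − 15 + 1 = 94 bp.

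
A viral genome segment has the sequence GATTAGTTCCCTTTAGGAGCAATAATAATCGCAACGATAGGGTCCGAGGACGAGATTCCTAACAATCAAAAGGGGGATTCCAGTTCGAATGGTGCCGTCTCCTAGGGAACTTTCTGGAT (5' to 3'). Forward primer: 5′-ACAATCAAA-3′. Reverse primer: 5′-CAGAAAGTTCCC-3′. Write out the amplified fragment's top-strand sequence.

Forward primer ACAATCAAA is found on the top strand at positions 62–70.
Taking the reverse complement of CAGAAAGTTCCC gives GGGAACTTTCTG, found at positions 105–116 on the template; the primer anneals here to the top strand with its 3' end pointing upstream.
The product is the template from position 62 through 116 (55 bp).

5'-ACAATCAAAAGGGGGATTCCAGTTCGAATGGTGCCGTCTCCTAGGGAACTTTCTG-3'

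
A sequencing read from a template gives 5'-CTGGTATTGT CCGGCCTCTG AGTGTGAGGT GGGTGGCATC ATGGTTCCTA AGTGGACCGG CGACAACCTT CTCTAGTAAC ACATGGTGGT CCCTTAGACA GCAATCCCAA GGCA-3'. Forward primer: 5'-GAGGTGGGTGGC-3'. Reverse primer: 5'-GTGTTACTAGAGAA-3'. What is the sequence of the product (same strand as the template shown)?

5'-GAGGTGGGTGGCATCATGGTTCCTAAGTGGACCGGCGACAACCTTCTCTAGTAACAC-3'

Scanning the template, GAGGTGGGTGGC occurs at positions 26–37; this primer anneals to the bottom strand there with its 3' end pointing downstream.
The reverse primer's reverse complement is TTCTCTAGTAACAC, which matches the template at positions 69–82.
The product is the template from position 26 through 82 (57 bp).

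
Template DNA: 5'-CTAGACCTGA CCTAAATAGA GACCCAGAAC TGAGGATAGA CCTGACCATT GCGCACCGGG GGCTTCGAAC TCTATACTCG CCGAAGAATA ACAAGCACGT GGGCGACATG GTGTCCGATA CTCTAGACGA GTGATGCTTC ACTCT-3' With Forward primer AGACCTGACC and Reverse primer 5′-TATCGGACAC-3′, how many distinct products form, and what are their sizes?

Two products: 118 bp, 83 bp

The forward primer AGACCTGACC matches the top strand at positions 3–12, 38–47.
The reverse primer's reverse complement is GTGTCCGATA, matching at positions 111–120.
Each forward site pairs with the reverse site to give a product ending at position 120: sizes 118, 83 bp.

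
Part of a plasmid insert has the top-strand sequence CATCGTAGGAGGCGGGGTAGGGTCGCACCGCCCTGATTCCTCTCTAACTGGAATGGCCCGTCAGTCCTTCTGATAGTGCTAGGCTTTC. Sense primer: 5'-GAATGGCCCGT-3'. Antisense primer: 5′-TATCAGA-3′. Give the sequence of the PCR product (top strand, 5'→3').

5'-GAATGGCCCGTCAGTCCTTCTGATA-3'

Forward primer GAATGGCCCGT is found on the top strand at positions 51–61.
Taking the reverse complement of TATCAGA gives TCTGATA, found at positions 69–75 on the template; the primer anneals here to the top strand with its 3' end pointing upstream.
The product is the template from position 51 through 75 (25 bp).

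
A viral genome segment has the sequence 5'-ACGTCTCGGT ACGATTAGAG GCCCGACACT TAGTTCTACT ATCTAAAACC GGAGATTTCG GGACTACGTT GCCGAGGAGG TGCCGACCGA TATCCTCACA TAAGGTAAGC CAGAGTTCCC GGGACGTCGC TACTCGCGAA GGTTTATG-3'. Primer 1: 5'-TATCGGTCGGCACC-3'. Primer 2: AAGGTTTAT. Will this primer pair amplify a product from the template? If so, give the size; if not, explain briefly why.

No product — the primers' 3' ends point away from each other.

Primer 1 (TATCGGTCGGCACC) has reverse complement GGTGCCGACCGATA, which matches the top strand at positions 79–92; primer 1 anneals to the top strand there with its 3' end pointing upstream toward position 79.
Primer 2 (AAGGTTTAT) matches the top strand directly at positions 139–147; it anneals to the bottom strand with its 3' end pointing downstream toward position 147.
The 3' ends diverge (primer 1 extends toward position 1, primer 2 toward position 148), so the primers never converge on a shared product.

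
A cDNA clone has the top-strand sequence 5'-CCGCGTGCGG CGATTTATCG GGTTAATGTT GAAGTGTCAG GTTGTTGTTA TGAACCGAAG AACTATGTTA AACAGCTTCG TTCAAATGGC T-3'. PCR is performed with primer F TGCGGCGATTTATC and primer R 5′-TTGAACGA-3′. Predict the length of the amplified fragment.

80 bp

The forward primer matches the template at positions 6–19.
Reverse complement of the reverse primer: TCGTTCAA. This occurs on the top strand at positions 78–85.
Amplicon spans positions 6–85: 80 bp.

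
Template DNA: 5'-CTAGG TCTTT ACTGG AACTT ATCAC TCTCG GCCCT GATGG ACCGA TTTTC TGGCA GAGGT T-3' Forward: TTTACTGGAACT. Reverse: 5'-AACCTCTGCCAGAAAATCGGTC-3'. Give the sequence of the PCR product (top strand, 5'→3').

5'-TTTACTGGAACTTATCACTCTCGGCCCTGATGGACCGATTTTCTGGCAGAGGTT-3'

Scanning the template, TTTACTGGAACT occurs at positions 8–19; this primer anneals to the bottom strand there with its 3' end pointing downstream.
The reverse primer's reverse complement is GACCGATTTTCTGGCAGAGGTT, which matches the template at positions 40–61.
The product is the template from position 8 through 61 (54 bp).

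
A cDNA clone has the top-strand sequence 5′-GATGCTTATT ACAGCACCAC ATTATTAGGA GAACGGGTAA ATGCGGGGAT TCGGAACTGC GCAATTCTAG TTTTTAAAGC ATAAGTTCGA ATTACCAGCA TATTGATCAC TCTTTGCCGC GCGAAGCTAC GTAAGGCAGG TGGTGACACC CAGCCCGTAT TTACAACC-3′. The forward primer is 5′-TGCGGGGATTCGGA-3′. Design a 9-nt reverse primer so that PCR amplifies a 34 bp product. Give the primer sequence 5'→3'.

5'-AAAAACTAG-3'

The forward primer binds at positions 42–55, so a 34 bp product ends at position 42 + 34 − 1 = 75.
The reverse primer anneals to the top strand over positions 67–75, i.e. to CTAGTTTTT.
Its sequence written 5'→3' is the reverse complement: AAAAACTAG.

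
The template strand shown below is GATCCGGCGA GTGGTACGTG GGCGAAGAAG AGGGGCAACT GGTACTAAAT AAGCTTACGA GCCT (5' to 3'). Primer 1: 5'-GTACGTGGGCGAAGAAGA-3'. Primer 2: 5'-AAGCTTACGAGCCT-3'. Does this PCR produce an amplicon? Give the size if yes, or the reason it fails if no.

No product — both primers anneal to the same strand and extend in the same direction.

Primer 1 (GTACGTGGGCGAAGAAGA) matches the top strand at positions 14–31 (3' end points downstream).
Primer 2 (AAGCTTACGAGCCT) also matches the top strand directly, at positions 51–64 — its reverse complement AGGCTCGTAAGCTT is not present.
Both primers anneal to the bottom strand with 3' ends pointing the same way, so neither can prime synthesis back toward the other.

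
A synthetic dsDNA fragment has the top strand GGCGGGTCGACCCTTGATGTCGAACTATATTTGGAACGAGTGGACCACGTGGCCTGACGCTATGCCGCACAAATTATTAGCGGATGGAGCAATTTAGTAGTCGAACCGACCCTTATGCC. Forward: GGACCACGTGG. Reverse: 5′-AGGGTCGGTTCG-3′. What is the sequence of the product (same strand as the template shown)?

Forward primer GGACCACGTGG is found on the top strand at positions 42–52.
The reverse primer's reverse complement is CGAACCGACCCT, which matches the template at positions 102–113.
The product is the template from position 42 through 113 (72 bp).

5'-GGACCACGTGGCCTGACGCTATGCCGCACAAATTATTAGCGGATGGAGCAATTTAGTAGTCGAACCGACCCT-3'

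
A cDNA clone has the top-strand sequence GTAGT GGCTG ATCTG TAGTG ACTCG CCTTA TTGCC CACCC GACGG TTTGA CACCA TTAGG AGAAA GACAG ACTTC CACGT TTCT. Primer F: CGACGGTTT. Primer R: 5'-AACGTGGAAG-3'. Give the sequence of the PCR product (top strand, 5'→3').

5'-CGACGGTTTGACACCATTAGGAGAAAGACAGACTTCCACGTT-3'

Scanning the template, CGACGGTTT occurs at positions 40–48; this primer anneals to the bottom strand there with its 3' end pointing downstream.
Taking the reverse complement of AACGTGGAAG gives CTTCCACGTT, found at positions 72–81 on the template; the primer anneals here to the top strand with its 3' end pointing upstream.
The product is the template from position 40 through 81 (42 bp).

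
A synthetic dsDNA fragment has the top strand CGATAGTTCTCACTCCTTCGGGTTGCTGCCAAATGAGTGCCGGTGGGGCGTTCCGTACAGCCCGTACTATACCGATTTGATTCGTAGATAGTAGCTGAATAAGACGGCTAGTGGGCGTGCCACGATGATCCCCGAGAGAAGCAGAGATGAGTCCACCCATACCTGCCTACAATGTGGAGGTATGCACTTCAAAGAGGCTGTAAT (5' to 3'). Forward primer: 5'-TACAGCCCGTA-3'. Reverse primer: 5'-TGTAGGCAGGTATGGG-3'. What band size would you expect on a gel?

116 bp

Forward primer TACAGCCCGTA is found on the top strand at positions 56–66.
Taking the reverse complement of TGTAGGCAGGTATGGG gives CCCATACCTGCCTACA, found at positions 156–171 on the template; the primer anneals here to the top strand with its 3' end pointing upstream.
Product length = (reverse-primer end) − (forward-primer start) + 1 = 171 − 56 + 1 = 116 bp.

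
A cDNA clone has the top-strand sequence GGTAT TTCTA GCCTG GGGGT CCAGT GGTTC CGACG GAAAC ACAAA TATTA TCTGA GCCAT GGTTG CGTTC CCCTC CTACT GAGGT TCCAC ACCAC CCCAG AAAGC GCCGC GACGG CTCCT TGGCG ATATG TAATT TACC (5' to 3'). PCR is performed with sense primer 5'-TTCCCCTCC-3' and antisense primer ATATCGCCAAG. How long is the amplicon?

62 bp

Scanning the template, TTCCCCTCC occurs at positions 68–76; this primer anneals to the bottom strand there with its 3' end pointing downstream.
The reverse primer's reverse complement is CTTGGCGATAT, which matches the template at positions 119–129.
Product length = (reverse-primer end) − (forward-primer start) + 1 = 129 − 68 + 1 = 62 bp.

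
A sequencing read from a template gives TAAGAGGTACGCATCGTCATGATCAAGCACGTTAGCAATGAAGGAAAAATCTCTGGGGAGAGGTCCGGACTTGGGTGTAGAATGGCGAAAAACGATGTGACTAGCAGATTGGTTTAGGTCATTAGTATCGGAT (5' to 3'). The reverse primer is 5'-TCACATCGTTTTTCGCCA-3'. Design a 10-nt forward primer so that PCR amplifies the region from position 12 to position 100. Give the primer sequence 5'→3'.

The reverse primer's reverse complement TGGCGAAAAACGATGTGA matches the template at positions 83–100; the product starts at position 12.
The forward primer is identical to the top strand over positions 12–21: CATCGTCATG.

5'-CATCGTCATG-3'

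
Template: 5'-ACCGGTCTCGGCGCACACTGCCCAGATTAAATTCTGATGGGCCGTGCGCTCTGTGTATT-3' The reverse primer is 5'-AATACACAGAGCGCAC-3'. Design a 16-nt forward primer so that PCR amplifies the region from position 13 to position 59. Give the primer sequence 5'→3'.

5'-GCACACTGCCCAGATT-3'

The reverse primer's reverse complement GTGCGCTCTGTGTATT matches the template at positions 44–59; the product starts at position 13.
The forward primer is identical to the top strand over positions 13–28: GCACACTGCCCAGATT.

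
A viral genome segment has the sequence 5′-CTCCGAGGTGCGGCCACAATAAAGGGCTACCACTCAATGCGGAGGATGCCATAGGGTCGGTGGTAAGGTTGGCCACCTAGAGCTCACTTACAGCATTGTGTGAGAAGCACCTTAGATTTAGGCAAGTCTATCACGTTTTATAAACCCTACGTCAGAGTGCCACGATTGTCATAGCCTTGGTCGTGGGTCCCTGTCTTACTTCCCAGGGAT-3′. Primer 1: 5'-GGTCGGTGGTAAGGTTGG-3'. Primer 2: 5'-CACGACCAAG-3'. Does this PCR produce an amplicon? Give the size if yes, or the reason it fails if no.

Yes — a 131 bp product.

Primer 1 (GGTCGGTGGTAAGGTTGG) matches the top strand at positions 55–72; it acts as a forward primer.
Primer 2's reverse complement is CTTGGTCGTG, matching the top strand at positions 176–185; it acts as a reverse primer.
The 3' ends face each other across positions 55–185, giving a 131 bp product.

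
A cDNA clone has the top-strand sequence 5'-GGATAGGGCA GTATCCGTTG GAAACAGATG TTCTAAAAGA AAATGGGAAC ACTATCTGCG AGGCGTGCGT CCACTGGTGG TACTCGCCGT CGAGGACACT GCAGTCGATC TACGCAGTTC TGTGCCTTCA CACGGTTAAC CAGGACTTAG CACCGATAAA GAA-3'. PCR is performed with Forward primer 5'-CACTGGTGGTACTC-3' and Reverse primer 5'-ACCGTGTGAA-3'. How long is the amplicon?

Scanning the template, CACTGGTGGTACTC occurs at positions 72–85; this primer anneals to the bottom strand there with its 3' end pointing downstream.
Reverse complement of the reverse primer: TTCACACGGT. This occurs on the top strand at positions 127–136.
The product runs from position 72 to position 136, so its length is 136 − 72 + 1 = 65 bp.

65 bp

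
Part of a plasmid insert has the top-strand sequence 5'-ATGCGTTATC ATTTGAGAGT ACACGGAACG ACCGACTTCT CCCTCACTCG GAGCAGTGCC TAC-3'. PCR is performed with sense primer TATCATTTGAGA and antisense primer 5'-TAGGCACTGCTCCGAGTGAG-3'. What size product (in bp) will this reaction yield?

Forward primer TATCATTTGAGA is found on the top strand at positions 7–18.
The reverse primer's reverse complement is CTCACTCGGAGCAGTGCCTA, which matches the template at positions 43–62.
The product runs from position 7 to position 62, so its length is 62 − 7 + 1 = 56 bp.

56 bp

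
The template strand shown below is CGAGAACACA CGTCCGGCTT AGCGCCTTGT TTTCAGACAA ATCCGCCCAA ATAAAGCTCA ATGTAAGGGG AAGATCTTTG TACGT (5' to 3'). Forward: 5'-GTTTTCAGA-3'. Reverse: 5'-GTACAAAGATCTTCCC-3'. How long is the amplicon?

Forward primer GTTTTCAGA is found on the top strand at positions 29–37.
Taking the reverse complement of GTACAAAGATCTTCCC gives GGGAAGATCTTTGTAC, found at positions 68–83 on the template; the primer anneals here to the top strand with its 3' end pointing upstream.
The product runs from position 29 to position 83, so its length is 83 − 29 + 1 = 55 bp.

55 bp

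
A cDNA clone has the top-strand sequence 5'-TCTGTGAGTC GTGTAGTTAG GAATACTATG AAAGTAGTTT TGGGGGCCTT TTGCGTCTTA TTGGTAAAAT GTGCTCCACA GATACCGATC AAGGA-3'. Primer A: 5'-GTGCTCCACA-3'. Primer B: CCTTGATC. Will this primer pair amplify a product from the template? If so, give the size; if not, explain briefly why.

Yes — a 24 bp product.

Primer A (GTGCTCCACA) matches the top strand at positions 71–80; it acts as a forward primer.
Primer B's reverse complement is GATCAAGG, matching the top strand at positions 87–94; it acts as a reverse primer.
The 3' ends face each other across positions 71–94, giving a 24 bp product.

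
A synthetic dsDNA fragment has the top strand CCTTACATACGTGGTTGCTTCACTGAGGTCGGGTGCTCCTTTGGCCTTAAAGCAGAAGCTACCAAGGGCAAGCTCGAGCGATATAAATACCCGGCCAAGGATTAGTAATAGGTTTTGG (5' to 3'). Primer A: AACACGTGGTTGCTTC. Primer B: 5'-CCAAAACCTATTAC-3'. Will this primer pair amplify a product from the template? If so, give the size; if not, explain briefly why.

Primer A (AACACGTGGTTGCTTC) does not match the top strand, and its reverse complement GAAGCAACCACGTGTT does not match either.
With no annealing site for primer A, no amplification occurs.

No product — primer A has no binding site in the template.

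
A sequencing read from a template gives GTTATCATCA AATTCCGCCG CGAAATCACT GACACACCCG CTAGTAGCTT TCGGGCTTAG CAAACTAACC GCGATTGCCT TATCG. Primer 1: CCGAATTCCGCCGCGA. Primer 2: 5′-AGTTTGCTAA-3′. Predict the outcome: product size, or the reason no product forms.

No product — primer 1 has no binding site in the template.

Primer 1 (CCGAATTCCGCCGCGA) does not match the top strand, and its reverse complement TCGCGGCGGAATTCGG does not match either.
With no annealing site for primer 1, no amplification occurs.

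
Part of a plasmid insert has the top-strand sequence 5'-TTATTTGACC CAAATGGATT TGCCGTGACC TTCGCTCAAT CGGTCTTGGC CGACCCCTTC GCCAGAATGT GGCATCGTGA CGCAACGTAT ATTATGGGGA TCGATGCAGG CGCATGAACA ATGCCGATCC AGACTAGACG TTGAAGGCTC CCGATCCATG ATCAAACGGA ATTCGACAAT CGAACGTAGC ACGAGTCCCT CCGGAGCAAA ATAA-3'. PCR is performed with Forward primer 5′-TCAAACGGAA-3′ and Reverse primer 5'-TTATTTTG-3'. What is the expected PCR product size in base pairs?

53 bp

Scanning the template, TCAAACGGAA occurs at positions 162–171; this primer anneals to the bottom strand there with its 3' end pointing downstream.
Taking the reverse complement of TTATTTTG gives CAAAATAA, found at positions 207–214 on the template; the primer anneals here to the top strand with its 3' end pointing upstream.
Product length = (reverse-primer end) − (forward-primer start) + 1 = 214 − 162 + 1 = 53 bp.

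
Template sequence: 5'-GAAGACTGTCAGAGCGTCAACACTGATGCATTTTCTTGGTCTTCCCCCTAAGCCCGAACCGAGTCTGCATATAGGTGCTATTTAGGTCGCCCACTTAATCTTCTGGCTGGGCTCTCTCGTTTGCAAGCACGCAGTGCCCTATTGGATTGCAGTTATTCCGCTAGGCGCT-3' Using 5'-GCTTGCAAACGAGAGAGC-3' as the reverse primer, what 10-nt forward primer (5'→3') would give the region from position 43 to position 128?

The reverse primer's reverse complement GCTCTCTCGTTTGCAAGC matches the template at positions 111–128; the product starts at position 43.
The forward primer is identical to the top strand over positions 43–52: TCCCCCTAAG.

5'-TCCCCCTAAG-3'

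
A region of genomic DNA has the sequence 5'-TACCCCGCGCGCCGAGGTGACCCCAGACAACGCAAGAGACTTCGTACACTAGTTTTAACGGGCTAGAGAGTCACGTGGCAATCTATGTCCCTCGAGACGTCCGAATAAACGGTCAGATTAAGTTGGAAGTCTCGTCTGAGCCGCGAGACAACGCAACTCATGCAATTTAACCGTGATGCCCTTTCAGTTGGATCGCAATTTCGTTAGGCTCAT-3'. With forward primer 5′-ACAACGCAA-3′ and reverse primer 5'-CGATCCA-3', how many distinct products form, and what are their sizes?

The forward primer ACAACGCAA matches the top strand at positions 27–35, 148–156.
The reverse primer's reverse complement is TGGATCG, matching at positions 189–195.
Each forward site pairs with the reverse site to give a product ending at position 195: sizes 169, 48 bp.

Two products: 169 bp, 48 bp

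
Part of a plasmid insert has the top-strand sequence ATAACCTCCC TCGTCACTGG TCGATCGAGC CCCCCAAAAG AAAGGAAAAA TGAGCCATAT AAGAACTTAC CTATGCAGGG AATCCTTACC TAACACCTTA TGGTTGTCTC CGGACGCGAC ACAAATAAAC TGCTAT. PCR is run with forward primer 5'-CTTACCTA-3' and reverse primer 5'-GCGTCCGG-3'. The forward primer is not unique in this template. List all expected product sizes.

52 bp, 33 bp

The forward primer CTTACCTA matches the top strand at positions 66–73, 85–92.
The reverse primer's reverse complement is CCGGACGC, matching at positions 110–117.
Each forward site pairs with the reverse site to give a product ending at position 117: sizes 52, 33 bp.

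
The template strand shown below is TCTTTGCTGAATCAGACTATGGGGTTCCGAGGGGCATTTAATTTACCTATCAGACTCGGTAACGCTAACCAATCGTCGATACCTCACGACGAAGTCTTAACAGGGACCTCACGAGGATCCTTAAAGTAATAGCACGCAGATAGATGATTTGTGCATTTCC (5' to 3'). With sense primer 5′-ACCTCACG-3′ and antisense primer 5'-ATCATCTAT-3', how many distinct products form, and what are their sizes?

Two products: 68 bp, 43 bp

The forward primer ACCTCACG matches the top strand at positions 81–88, 106–113.
The reverse primer's reverse complement is ATAGATGAT, matching at positions 140–148.
Each forward site pairs with the reverse site to give a product ending at position 148: sizes 68, 43 bp.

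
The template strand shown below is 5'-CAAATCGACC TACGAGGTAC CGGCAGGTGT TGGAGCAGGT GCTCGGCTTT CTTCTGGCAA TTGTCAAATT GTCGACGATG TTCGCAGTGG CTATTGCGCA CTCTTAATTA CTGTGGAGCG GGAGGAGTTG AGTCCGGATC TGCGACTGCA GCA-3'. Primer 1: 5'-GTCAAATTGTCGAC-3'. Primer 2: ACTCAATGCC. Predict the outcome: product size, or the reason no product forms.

Primer 2 (ACTCAATGCC) does not match the top strand, and its reverse complement GGCATTGAGT does not match either.
With no annealing site for primer 2, no amplification occurs.

No product — primer 2 has no binding site in the template.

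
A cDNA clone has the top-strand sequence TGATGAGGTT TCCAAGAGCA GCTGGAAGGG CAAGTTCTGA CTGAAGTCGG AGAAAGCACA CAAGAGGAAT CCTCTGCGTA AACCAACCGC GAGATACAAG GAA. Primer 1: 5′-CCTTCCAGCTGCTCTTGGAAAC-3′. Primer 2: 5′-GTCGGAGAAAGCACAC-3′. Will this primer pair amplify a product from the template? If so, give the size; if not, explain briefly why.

No product — the primers' 3' ends point away from each other.

Primer 1 (CCTTCCAGCTGCTCTTGGAAAC) has reverse complement GTTTCCAAGAGCAGCTGGAAGG, which matches the top strand at positions 8–29; primer 1 anneals to the top strand there with its 3' end pointing upstream toward position 8.
Primer 2 (GTCGGAGAAAGCACAC) matches the top strand directly at positions 46–61; it anneals to the bottom strand with its 3' end pointing downstream toward position 61.
The 3' ends diverge (primer 1 extends toward position 1, primer 2 toward position 103), so the primers never converge on a shared product.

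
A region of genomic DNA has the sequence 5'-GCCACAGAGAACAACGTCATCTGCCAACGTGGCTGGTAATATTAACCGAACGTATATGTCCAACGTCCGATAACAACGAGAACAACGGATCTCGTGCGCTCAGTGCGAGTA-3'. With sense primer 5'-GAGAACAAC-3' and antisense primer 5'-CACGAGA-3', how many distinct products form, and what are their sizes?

Two products: 90 bp, 19 bp

The forward primer GAGAACAAC matches the top strand at positions 7–15, 78–86.
The reverse primer's reverse complement is TCTCGTG, matching at positions 90–96.
Each forward site pairs with the reverse site to give a product ending at position 96: sizes 90, 19 bp.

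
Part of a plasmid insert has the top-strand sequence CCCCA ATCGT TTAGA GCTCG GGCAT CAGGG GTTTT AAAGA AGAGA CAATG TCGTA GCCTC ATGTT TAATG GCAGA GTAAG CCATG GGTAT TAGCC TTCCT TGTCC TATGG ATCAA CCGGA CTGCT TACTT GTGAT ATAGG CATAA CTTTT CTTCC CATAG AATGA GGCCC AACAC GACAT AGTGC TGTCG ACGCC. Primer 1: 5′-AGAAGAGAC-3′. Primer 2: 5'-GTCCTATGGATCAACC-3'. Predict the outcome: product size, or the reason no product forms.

Primer 1 (AGAAGAGAC) matches the top strand at positions 38–46 (3' end points downstream).
Primer 2 (GTCCTATGGATCAACC) also matches the top strand directly, at positions 102–117 — its reverse complement GGTTGATCCATAGGAC is not present.
Both primers anneal to the bottom strand with 3' ends pointing the same way, so neither can prime synthesis back toward the other.

No product — both primers anneal to the same strand and extend in the same direction.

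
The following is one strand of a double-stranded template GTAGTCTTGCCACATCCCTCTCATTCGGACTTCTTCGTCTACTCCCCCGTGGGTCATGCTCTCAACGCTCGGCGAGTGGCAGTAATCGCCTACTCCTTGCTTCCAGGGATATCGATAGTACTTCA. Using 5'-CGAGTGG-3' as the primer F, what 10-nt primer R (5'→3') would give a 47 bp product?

The forward primer binds at positions 73–79, so a 47 bp product ends at position 73 + 47 − 1 = 119.
The reverse primer anneals to the top strand over positions 110–119, i.e. to TATCGATAGT.
Its sequence written 5'→3' is the reverse complement: ACTATCGATA.

5'-ACTATCGATA-3'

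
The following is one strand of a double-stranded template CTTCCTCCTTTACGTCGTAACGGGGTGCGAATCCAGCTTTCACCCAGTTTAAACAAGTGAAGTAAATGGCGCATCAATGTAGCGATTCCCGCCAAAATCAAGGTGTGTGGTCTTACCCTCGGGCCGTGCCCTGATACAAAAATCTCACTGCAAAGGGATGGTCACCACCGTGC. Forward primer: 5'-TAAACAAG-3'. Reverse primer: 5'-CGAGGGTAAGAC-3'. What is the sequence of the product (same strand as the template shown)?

Scanning the template, TAAACAAG occurs at positions 50–57; this primer anneals to the bottom strand there with its 3' end pointing downstream.
Taking the reverse complement of CGAGGGTAAGAC gives GTCTTACCCTCG, found at positions 110–121 on the template; the primer anneals here to the top strand with its 3' end pointing upstream.
The product is the template from position 50 through 121 (72 bp).

5'-TAAACAAGTGAAGTAAATGGCGCATCAATGTAGCGATTCCCGCCAAAATCAAGGTGTGTGGTCTTACCCTCG-3'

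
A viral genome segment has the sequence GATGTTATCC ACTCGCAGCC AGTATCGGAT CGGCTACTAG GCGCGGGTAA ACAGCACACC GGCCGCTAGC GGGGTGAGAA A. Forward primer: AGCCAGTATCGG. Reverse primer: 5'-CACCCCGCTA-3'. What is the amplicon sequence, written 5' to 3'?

5'-AGCCAGTATCGGATCGGCTACTAGGCGCGGGTAAACAGCACACCGGCCGCTAGCGGGGTG-3'

The forward primer matches the template at positions 17–28.
Taking the reverse complement of CACCCCGCTA gives TAGCGGGGTG, found at positions 67–76 on the template; the primer anneals here to the top strand with its 3' end pointing upstream.
The product is the template from position 17 through 76 (60 bp).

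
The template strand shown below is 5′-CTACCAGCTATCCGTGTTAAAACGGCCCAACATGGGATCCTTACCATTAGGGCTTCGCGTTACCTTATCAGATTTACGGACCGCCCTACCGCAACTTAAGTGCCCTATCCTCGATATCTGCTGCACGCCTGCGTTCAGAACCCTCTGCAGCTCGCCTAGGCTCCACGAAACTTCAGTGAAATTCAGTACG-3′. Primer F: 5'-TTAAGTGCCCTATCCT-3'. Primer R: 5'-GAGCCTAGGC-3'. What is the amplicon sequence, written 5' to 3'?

5'-TTAAGTGCCCTATCCTCGATATCTGCTGCACGCCTGCGTTCAGAACCCTCTGCAGCTCGCCTAGGCTC-3'

Forward primer TTAAGTGCCCTATCCT is found on the top strand at positions 96–111.
The reverse primer's reverse complement is GCCTAGGCTC, which matches the template at positions 154–163.
The product is the template from position 96 through 163 (68 bp).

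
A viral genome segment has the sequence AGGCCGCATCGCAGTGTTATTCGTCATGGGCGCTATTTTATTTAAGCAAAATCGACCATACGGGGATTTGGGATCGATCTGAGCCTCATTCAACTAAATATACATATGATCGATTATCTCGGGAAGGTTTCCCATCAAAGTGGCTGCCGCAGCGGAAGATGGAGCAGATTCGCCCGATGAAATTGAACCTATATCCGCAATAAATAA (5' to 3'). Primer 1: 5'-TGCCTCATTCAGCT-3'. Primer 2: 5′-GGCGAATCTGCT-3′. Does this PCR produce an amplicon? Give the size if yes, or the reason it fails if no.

No product — primer 1 has no binding site in the template.

Primer 1 (TGCCTCATTCAGCT) does not match the top strand, and its reverse complement AGCTGAATGAGGCA does not match either.
With no annealing site for primer 1, no amplification occurs.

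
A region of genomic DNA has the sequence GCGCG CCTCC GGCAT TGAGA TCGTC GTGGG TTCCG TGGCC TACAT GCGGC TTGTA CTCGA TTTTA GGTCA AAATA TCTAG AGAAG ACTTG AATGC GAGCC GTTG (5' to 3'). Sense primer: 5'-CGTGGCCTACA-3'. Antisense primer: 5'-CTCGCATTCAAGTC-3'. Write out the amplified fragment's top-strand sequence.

Scanning the template, CGTGGCCTACA occurs at positions 34–44; this primer anneals to the bottom strand there with its 3' end pointing downstream.
Reverse complement of the reverse primer: GACTTGAATGCGAG. This occurs on the top strand at positions 85–98.
The product is the template from position 34 through 98 (65 bp).

5'-CGTGGCCTACATGCGGCTTGTACTCGATTTTAGGTCAAAATATCTAGAGAAGACTTGAATGCGAG-3'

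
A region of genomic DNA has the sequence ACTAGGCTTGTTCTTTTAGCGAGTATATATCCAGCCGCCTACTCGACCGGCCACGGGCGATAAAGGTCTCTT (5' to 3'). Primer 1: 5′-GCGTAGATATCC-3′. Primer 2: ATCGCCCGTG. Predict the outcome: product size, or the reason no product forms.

Primer 1 (GCGTAGATATCC) does not match the top strand, and its reverse complement GGATATCTACGC does not match either.
With no annealing site for primer 1, no amplification occurs.

No product — primer 1 has no binding site in the template.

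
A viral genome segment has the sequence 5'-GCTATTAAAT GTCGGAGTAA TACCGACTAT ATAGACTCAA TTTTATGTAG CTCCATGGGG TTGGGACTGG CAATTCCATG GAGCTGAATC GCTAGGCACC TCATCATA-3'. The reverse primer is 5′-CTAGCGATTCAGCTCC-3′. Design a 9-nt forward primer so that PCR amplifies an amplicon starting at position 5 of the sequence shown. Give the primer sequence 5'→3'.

The reverse primer's reverse complement GGAGCTGAATCGCTAG matches the template at positions 80–95; the product starts at position 5.
The forward primer is identical to the top strand over positions 5–13: TTAAATGTC.

5'-TTAAATGTC-3'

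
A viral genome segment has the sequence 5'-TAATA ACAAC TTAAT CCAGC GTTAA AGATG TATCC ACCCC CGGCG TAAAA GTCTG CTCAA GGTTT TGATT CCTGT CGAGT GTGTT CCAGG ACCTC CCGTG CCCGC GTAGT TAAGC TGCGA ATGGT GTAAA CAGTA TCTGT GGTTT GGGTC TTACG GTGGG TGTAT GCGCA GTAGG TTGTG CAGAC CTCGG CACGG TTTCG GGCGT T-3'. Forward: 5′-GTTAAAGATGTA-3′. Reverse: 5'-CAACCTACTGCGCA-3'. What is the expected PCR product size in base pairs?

The forward primer matches the template at positions 21–32.
The reverse primer's reverse complement is TGCGCAGTAGGTTG, which matches the template at positions 165–178.
Amplicon spans positions 21–178: 158 bp.

158 bp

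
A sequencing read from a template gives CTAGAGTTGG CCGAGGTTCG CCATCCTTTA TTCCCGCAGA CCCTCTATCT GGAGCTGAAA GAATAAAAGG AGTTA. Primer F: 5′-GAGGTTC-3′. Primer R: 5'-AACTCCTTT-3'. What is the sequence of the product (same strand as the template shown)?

Scanning the template, GAGGTTC occurs at positions 13–19; this primer anneals to the bottom strand there with its 3' end pointing downstream.
Taking the reverse complement of AACTCCTTT gives AAAGGAGTT, found at positions 66–74 on the template; the primer anneals here to the top strand with its 3' end pointing upstream.
The product is the template from position 13 through 74 (62 bp).

5'-GAGGTTCGCCATCCTTTATTCCCGCAGACCCTCTATCTGGAGCTGAAAGAATAAAAGGAGTT-3'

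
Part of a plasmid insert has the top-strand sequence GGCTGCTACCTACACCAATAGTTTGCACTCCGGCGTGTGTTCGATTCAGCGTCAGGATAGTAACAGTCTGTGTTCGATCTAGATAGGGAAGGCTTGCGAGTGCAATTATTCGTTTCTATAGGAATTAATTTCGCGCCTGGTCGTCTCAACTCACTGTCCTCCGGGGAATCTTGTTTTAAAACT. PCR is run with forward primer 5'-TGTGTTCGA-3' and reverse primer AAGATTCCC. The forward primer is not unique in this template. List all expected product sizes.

137 bp, 104 bp

The forward primer TGTGTTCGA matches the top strand at positions 36–44, 69–77.
The reverse primer's reverse complement is GGGAATCTT, matching at positions 164–172.
Each forward site pairs with the reverse site to give a product ending at position 172: sizes 137, 104 bp.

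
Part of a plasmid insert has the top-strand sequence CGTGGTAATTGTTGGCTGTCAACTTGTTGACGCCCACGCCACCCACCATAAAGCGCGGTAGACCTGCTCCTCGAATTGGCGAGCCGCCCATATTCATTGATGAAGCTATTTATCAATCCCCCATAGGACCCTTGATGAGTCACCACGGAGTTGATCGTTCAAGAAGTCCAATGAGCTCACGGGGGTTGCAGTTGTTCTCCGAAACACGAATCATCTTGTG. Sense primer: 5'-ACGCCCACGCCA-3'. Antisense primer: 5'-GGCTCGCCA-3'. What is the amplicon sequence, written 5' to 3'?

5'-ACGCCCACGCCACCCACCATAAAGCGCGGTAGACCTGCTCCTCGAATTGGCGAGCC-3'

Forward primer ACGCCCACGCCA is found on the top strand at positions 30–41.
The reverse primer's reverse complement is TGGCGAGCC, which matches the template at positions 77–85.
The product is the template from position 30 through 85 (56 bp).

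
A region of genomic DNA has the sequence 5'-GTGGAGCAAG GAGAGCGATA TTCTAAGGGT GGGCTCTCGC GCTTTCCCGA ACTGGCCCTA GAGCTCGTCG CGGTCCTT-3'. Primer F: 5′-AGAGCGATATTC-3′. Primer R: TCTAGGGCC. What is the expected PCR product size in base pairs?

51 bp

The forward primer matches the template at positions 12–23.
The reverse primer's reverse complement is GGCCCTAGA, which matches the template at positions 54–62.
The product runs from position 12 to position 62, so its length is 62 − 12 + 1 = 51 bp.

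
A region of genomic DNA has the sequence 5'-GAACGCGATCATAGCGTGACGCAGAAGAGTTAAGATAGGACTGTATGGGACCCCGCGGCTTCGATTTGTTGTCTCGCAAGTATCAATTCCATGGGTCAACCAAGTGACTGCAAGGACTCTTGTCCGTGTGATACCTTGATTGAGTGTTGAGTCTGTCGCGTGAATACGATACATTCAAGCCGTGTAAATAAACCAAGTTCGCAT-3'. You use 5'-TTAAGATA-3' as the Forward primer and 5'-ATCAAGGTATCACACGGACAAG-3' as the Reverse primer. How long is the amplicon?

111 bp

The forward primer matches the template at positions 30–37.
Reverse complement of the reverse primer: CTTGTCCGTGTGATACCTTGAT. This occurs on the top strand at positions 119–140.
The product runs from position 30 to position 140, so its length is 140 − 30 + 1 = 111 bp.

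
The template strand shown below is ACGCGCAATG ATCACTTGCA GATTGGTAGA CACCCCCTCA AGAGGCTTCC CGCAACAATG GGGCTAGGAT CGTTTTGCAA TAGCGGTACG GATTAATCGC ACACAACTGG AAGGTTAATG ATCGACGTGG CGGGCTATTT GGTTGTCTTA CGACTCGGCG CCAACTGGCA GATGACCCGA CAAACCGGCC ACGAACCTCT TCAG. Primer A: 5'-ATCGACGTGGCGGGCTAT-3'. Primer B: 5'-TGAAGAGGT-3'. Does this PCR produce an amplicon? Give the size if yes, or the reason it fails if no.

Primer A (ATCGACGTGGCGGGCTAT) matches the top strand at positions 121–138; it acts as a forward primer.
Primer B's reverse complement is ACCTCTTCA, matching the top strand at positions 195–203; it acts as a reverse primer.
The 3' ends face each other across positions 121–203, giving an 83 bp product.

Yes — an 83 bp product.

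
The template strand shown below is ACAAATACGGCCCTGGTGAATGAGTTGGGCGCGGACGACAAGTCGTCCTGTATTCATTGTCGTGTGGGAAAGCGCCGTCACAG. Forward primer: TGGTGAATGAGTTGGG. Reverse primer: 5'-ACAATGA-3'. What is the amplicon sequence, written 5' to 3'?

Forward primer TGGTGAATGAGTTGGG is found on the top strand at positions 14–29.
The reverse primer's reverse complement is TCATTGT, which matches the template at positions 54–60.
The product is the template from position 14 through 60 (47 bp).

5'-TGGTGAATGAGTTGGGCGCGGACGACAAGTCGTCCTGTATTCATTGT-3'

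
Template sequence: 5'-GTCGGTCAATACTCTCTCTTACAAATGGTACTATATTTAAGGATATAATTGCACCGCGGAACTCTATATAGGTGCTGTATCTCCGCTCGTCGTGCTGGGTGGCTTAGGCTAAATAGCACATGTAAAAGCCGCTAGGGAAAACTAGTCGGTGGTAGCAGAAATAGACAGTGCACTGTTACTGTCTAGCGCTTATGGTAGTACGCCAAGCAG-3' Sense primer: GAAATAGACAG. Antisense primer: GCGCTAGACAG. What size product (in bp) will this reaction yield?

Forward primer GAAATAGACAG is found on the top strand at positions 158–168.
Taking the reverse complement of GCGCTAGACAG gives CTGTCTAGCGC, found at positions 179–189 on the template; the primer anneals here to the top strand with its 3' end pointing upstream.
Amplicon spans positions 158–189: 32 bp.

32 bp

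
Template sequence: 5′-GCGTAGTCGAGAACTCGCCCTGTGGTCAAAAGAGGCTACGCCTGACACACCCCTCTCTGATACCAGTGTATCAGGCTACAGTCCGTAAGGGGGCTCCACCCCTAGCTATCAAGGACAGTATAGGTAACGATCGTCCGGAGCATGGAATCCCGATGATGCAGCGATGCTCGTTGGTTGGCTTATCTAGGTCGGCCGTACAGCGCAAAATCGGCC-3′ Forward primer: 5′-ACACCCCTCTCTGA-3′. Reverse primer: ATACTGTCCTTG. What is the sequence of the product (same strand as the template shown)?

Scanning the template, ACACCCCTCTCTGA occurs at positions 47–60; this primer anneals to the bottom strand there with its 3' end pointing downstream.
Taking the reverse complement of ATACTGTCCTTG gives CAAGGACAGTAT, found at positions 110–121 on the template; the primer anneals here to the top strand with its 3' end pointing upstream.
The product is the template from position 47 through 121 (75 bp).

5'-ACACCCCTCTCTGATACCAGTGTATCAGGCTACAGTCCGTAAGGGGGCTCCACCCCTAGCTATCAAGGACAGTAT-3'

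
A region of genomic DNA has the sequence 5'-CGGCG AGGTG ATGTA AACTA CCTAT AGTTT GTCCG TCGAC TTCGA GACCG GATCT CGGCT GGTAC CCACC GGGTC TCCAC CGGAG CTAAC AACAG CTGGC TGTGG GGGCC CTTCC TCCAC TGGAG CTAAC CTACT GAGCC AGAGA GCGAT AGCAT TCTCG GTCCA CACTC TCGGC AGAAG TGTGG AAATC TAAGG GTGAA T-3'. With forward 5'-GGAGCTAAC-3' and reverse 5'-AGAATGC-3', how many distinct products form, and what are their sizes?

Two products: 77 bp, 37 bp

The forward primer GGAGCTAAC matches the top strand at positions 82–90, 122–130.
The reverse primer's reverse complement is GCATTCT, matching at positions 152–158.
Each forward site pairs with the reverse site to give a product ending at position 158: sizes 77, 37 bp.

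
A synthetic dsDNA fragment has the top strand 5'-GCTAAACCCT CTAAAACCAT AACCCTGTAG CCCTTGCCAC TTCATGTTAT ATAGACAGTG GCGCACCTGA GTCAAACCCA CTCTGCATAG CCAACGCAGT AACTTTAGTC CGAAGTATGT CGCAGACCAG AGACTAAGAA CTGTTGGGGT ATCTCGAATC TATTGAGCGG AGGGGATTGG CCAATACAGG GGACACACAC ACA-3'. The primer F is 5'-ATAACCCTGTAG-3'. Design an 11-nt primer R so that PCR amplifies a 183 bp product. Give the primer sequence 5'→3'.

5'-TGTGTGTGTCC-3'

The forward primer binds at positions 19–30, so a 183 bp product ends at position 19 + 183 − 1 = 201.
The reverse primer anneals to the top strand over positions 191–201, i.e. to GGACACACACA.
Its sequence written 5'→3' is the reverse complement: TGTGTGTGTCC.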